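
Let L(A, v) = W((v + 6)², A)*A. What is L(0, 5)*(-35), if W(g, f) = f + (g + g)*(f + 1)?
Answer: 0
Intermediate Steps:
W(g, f) = f + 2*g*(1 + f) (W(g, f) = f + (2*g)*(1 + f) = f + 2*g*(1 + f))
L(A, v) = A*(A + 2*(6 + v)² + 2*A*(6 + v)²) (L(A, v) = (A + 2*(v + 6)² + 2*A*(v + 6)²)*A = (A + 2*(6 + v)² + 2*A*(6 + v)²)*A = A*(A + 2*(6 + v)² + 2*A*(6 + v)²))
L(0, 5)*(-35) = (0*(0 + 2*(6 + 5)² + 2*0*(6 + 5)²))*(-35) = (0*(0 + 2*11² + 2*0*11²))*(-35) = (0*(0 + 2*121 + 2*0*121))*(-35) = (0*(0 + 242 + 0))*(-35) = (0*242)*(-35) = 0*(-35) = 0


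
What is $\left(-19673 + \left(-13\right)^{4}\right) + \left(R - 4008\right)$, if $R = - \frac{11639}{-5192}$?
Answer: $\frac{25348599}{5192} \approx 4882.2$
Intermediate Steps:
$R = \frac{11639}{5192}$ ($R = \left(-11639\right) \left(- \frac{1}{5192}\right) = \frac{11639}{5192} \approx 2.2417$)
$\left(-19673 + \left(-13\right)^{4}\right) + \left(R - 4008\right) = \left(-19673 + \left(-13\right)^{4}\right) + \left(\frac{11639}{5192} - 4008\right) = \left(-19673 + 28561\right) + \left(\frac{11639}{5192} - 4008\right) = 8888 - \frac{20797897}{5192} = \frac{25348599}{5192}$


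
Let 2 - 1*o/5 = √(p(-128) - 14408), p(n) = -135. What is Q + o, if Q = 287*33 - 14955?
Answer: -5474 - 5*I*√14543 ≈ -5474.0 - 602.97*I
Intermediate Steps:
Q = -5484 (Q = 9471 - 14955 = -5484)
o = 10 - 5*I*√14543 (o = 10 - 5*√(-135 - 14408) = 10 - 5*I*√14543 ≈ 10.0 - 602.97*I)
Q + o = -5484 + (10 - 5*I*√14543) = -5474 - 5*I*√14543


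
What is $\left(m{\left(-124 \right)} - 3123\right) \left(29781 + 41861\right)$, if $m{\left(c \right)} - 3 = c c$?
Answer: $878044352$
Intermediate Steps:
$m{\left(c \right)} = 3 + c^{2}$ ($m{\left(c \right)} = 3 + c c = 3 + c^{2}$)
$\left(m{\left(-124 \right)} - 3123\right) \left(29781 + 41861\right) = \left(\left(3 + \left(-124\right)^{2}\right) - 3123\right) \left(29781 + 41861\right) = \left(\left(3 + 15376\right) - 3123\right) 71642 = \left(15379 - 3123\right) 71642 = 12256 \cdot 71642 = 878044352$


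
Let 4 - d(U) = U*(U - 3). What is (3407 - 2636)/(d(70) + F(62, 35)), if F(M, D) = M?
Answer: -771/4624 ≈ -0.16674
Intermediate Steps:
d(U) = 4 - U*(-3 + U) (d(U) = 4 - U*(U - 3) = 4 - U*(-3 + U))
(3407 - 2636)/(d(70) + F(62, 35)) = (3407 - 2636)/((4 - 1*70² + 3*70) + 62) = 771/((4 - 1*4900 + 210) + 62) = 771/((4 - 4900 + 210) + 62) = 771/(-4686 + 62) = 771/(-4624) = 771*(-1/4624) = -771/4624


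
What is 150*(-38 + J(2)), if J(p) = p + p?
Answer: -5100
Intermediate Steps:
J(p) = 2*p
150*(-38 + J(2)) = 150*(-38 + 2*2) = 150*(-38 + 4) = 150*(-34) = -5100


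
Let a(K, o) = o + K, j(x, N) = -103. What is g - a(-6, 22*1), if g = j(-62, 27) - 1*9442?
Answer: -9561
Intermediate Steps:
a(K, o) = K + o
g = -9545 (g = -103 - 1*9442 = -103 - 9442 = -9545)
g - a(-6, 22*1) = -9545 - (-6 + 22*1) = -9545 - (-6 + 22) = -9545 - 1*16 = -9545 - 16 = -9561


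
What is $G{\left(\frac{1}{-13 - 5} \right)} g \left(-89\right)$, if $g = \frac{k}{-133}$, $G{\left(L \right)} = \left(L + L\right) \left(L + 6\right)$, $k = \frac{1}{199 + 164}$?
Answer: $- \frac{9523}{7821198} \approx -0.0012176$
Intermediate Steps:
$k = \frac{1}{363} \approx 0.0027548$
$G{\left(L \right)} = 2 L \left(6 + L\right)$
$g = - \frac{1}{48279}$ ($g = \frac{1}{363 \left(-133\right)} = \frac{1}{363} \left(- \frac{1}{133}\right) = - \frac{1}{48279} \approx -2.0713 \cdot 10^{-5}$)
$G{\left(\frac{1}{-13 - 5} \right)} g \left(-89\right) = \frac{2 \left(6 + \frac{1}{-13 - 5}\right)}{-13 - 5} \left(- \frac{1}{48279}\right) \left(-89\right) = \frac{2 \left(6 + \frac{1}{-18}\right)}{-18} \left(- \frac{1}{48279}\right) \left(-89\right) = 2 \left(- \frac{1}{18}\right) \left(6 - \frac{1}{18}\right) \left(- \frac{1}{48279}\right) \left(-89\right) = 2 \left(- \frac{1}{18}\right) \frac{107}{18} \left(- \frac{1}{48279}\right) \left(-89\right) = \left(- \frac{107}{162}\right) \left(- \frac{1}{48279}\right) \left(-89\right) = \frac{107}{7821198} \left(-89\right) = - \frac{9523}{7821198}$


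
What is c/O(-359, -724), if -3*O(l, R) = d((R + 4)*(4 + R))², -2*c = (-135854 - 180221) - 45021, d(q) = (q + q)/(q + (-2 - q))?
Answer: -45137/22394880000 ≈ -2.0155e-6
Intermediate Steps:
d(q) = -q (d(q) = (2*q)/(-2) = (2*q)*(-½) = -q)
c = 180548 (c = -((-135854 - 180221) - 45021)/2 = -(-316075 - 45021)/2 = -½*(-361096) = 180548)
O(l, R) = -(4 + R)⁴/3 (O(l, R) = -(4 + R)²*(R + 4)²/3 = -(4 + R)⁴/3)
c/O(-359, -724) = 180548/((-(16 + (-724)² + 8*(-724))²/3)) = 180548/((-(16 + 524176 - 5792)²/3)) = 180548/((-⅓*518400²)) = 180548/((-⅓*268738560000)) = 180548/(-89579520000) = 180548*(-1/89579520000) = -45137/22394880000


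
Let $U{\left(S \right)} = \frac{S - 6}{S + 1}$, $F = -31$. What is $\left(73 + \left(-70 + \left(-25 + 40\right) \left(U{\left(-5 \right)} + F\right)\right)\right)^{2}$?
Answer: $\frac{2832489}{16} \approx 1.7703 \cdot 10^{5}$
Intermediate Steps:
$U{\left(S \right)} = \frac{-6 + S}{1 + S}$
$\left(73 + \left(-70 + \left(-25 + 40\right) \left(U{\left(-5 \right)} + F\right)\right)\right)^{2} = \left(73 + \left(-70 + \left(-25 + 40\right) \left(\frac{-6 - 5}{1 - 5} - 31\right)\right)\right)^{2} = \left(73 + \left(-70 + 15 \left(\frac{1}{-4} \left(-11\right) - 31\right)\right)\right)^{2} = \left(73 + \left(-70 + 15 \left(\left(- \frac{1}{4}\right) \left(-11\right) - 31\right)\right)\right)^{2} = \left(73 + \left(-70 + 15 \left(\frac{11}{4} - 31\right)\right)\right)^{2} = \left(73 + \left(-70 + 15 \left(- \frac{113}{4}\right)\right)\right)^{2} = \left(73 - \frac{1975}{4}\right)^{2} = \left(- \frac{1683}{4}\right)^{2} = \frac{2832489}{16}$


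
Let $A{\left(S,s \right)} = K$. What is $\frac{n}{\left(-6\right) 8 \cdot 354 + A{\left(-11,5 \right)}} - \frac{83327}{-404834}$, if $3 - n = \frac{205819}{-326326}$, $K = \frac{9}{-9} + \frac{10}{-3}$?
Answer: $\frac{346260512235821}{1684011916906319} \approx 0.20562$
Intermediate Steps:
$K = - \frac{13}{3}$ ($K = 9 \left(- \frac{1}{9}\right) + 10 \left(- \frac{1}{3}\right) = -1 - \frac{10}{3} = - \frac{13}{3} \approx -4.3333$)
$A{\left(S,s \right)} = - \frac{13}{3}$
$n = \frac{1184797}{326326}$ ($n = 3 - \frac{205819}{-326326} = 3 - 205819 \left(- \frac{1}{326326}\right) = 3 - - \frac{205819}{326326} = 3 + \frac{205819}{326326} = \frac{1184797}{326326} \approx 3.6307$)
$\frac{n}{\left(-6\right) 8 \cdot 354 + A{\left(-11,5 \right)}} - \frac{83327}{-404834} = \frac{1184797}{326326 \left(\left(-6\right) 8 \cdot 354 - \frac{13}{3}\right)} - \frac{83327}{-404834} = \frac{1184797}{326326 \left(\left(-48\right) 354 - \frac{13}{3}\right)} - - \frac{83327}{404834} = \frac{1184797}{326326 \left(-16992 - \frac{13}{3}\right)} + \frac{83327}{404834} = \frac{1184797}{326326 \left(- \frac{50989}{3}\right)} + \frac{83327}{404834} = \frac{1184797}{326326} \left(- \frac{3}{50989}\right) + \frac{83327}{404834} = - \frac{3554391}{16639036414} + \frac{83327}{404834} = \frac{346260512235821}{1684011916906319}$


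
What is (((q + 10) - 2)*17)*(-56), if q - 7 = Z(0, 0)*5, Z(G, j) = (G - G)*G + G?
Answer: -14280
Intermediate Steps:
Z(G, j) = G (Z(G, j) = 0*G + G = 0 + G = G)
q = 7 (q = 7 + 0*5 = 7 + 0 = 7)
(((q + 10) - 2)*17)*(-56) = (((7 + 10) - 2)*17)*(-56) = ((17 - 2)*17)*(-56) = (15*17)*(-56) = 255*(-56) = -14280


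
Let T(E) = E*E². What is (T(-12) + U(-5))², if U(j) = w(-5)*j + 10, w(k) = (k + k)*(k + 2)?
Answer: 3489424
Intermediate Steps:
T(E) = E³
w(k) = 2*k*(2 + k) (w(k) = (2*k)*(2 + k) = 2*k*(2 + k))
U(j) = 10 + 30*j (U(j) = (2*(-5)*(2 - 5))*j + 10 = (2*(-5)*(-3))*j + 10 = 30*j + 10 = 10 + 30*j)
(T(-12) + U(-5))² = ((-12)³ + (10 + 30*(-5)))² = (-1728 + (10 - 150))² = (-1728 - 140)² = (-1868)² = 3489424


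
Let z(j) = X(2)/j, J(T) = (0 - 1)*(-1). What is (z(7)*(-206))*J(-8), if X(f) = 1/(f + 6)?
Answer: -103/28 ≈ -3.6786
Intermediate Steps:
X(f) = 1/(6 + f)
J(T) = 1 (J(T) = -1*(-1) = 1)
z(j) = 1/(8*j) (z(j) = 1/((6 + 2)*j) = 1/(8*j))
(z(7)*(-206))*J(-8) = (((⅛)/7)*(-206))*1 = (((⅛)*(⅐))*(-206))*1 = ((1/56)*(-206))*1 = -103/28*1 = -103/28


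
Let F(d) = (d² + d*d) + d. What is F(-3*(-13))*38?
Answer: 117078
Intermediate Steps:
F(d) = d + 2*d² (F(d) = (d² + d²) + d = 2*d² + d = d + 2*d²)
F(-3*(-13))*38 = ((-3*(-13))*(1 + 2*(-3*(-13))))*38 = (39*(1 + 2*39))*38 = (39*(1 + 78))*38 = (39*79)*38 = 3081*38 = 117078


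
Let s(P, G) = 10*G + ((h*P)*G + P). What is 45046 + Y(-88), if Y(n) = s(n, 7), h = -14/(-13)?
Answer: 576740/13 ≈ 44365.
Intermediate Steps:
h = 14/13 (h = -14*(-1/13) = 14/13 ≈ 1.0769)
s(P, G) = P + 10*G + 14*G*P/13 (s(P, G) = 10*G + ((14*P/13)*G + P) = 10*G + (14*G*P/13 + P) = 10*G + (P + 14*G*P/13) = P + 10*G + 14*G*P/13)
Y(n) = 70 + 111*n/13 (Y(n) = n + 10*7 + (14/13)*7*n = n + 70 + 98*n/13 = 70 + 111*n/13)
45046 + Y(-88) = 45046 + (70 + (111/13)*(-88)) = 45046 + (70 - 9768/13) = 45046 - 8858/13 = 576740/13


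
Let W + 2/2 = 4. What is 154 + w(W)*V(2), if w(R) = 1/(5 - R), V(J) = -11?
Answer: 297/2 ≈ 148.50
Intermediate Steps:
W = 3 (W = -1 + 4 = 3)
154 + w(W)*V(2) = 154 - 1/(-5 + 3)*(-11) = 154 - 1/(-2)*(-11) = 154 - 1*(-½)*(-11) = 154 + (½)*(-11) = 154 - 11/2 = 297/2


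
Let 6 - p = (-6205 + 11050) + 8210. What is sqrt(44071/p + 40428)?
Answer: sqrt(6883359257149)/13049 ≈ 201.06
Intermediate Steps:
p = -13049 (p = 6 - ((-6205 + 11050) + 8210) = 6 - (4845 + 8210) = 6 - 1*13055 = 6 - 13055 = -13049)
sqrt(44071/p + 40428) = sqrt(44071/(-13049) + 40428) = sqrt(44071*(-1/13049) + 40428) = sqrt(-44071/13049 + 40428) = sqrt(527500901/13049) = sqrt(6883359257149)/13049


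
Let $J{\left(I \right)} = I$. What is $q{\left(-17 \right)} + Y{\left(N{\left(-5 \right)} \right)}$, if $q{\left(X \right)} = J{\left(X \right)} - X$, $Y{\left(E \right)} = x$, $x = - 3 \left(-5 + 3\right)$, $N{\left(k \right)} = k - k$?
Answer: $6$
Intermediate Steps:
$N{\left(k \right)} = 0$
$x = 6$ ($x = \left(-3\right) \left(-2\right) = 6$)
$Y{\left(E \right)} = 6$
$q{\left(X \right)} = 0$ ($q{\left(X \right)} = X - X = 0$)
$q{\left(-17 \right)} + Y{\left(N{\left(-5 \right)} \right)} = 0 + 6 = 6$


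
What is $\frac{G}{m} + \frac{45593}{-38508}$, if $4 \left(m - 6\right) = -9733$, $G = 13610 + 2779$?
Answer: $- \frac{2967092885}{373874172} \approx -7.9361$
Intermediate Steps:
$G = 16389$
$m = - \frac{9709}{4}$ ($m = 6 + \frac{1}{4} \left(-9733\right) = 6 - \frac{9733}{4} = - \frac{9709}{4} \approx -2427.3$)
$\frac{G}{m} + \frac{45593}{-38508} = \frac{16389}{- \frac{9709}{4}} + \frac{45593}{-38508} = 16389 \left(- \frac{4}{9709}\right) + 45593 \left(- \frac{1}{38508}\right) = - \frac{65556}{9709} - \frac{45593}{38508} = - \frac{2967092885}{373874172}$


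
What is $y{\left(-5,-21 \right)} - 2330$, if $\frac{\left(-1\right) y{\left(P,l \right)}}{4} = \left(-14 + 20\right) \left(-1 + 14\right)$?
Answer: $-2642$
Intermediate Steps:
$y{\left(P,l \right)} = -312$ ($y{\left(P,l \right)} = - 4 \left(-14 + 20\right) \left(-1 + 14\right) = - 4 \cdot 6 \cdot 13 = \left(-4\right) 78 = -312$)
$y{\left(-5,-21 \right)} - 2330 = -312 - 2330 = -2642$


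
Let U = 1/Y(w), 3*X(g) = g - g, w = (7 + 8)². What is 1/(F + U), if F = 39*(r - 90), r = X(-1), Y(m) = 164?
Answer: -164/575639 ≈ -0.00028490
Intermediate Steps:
w = 225 (w = 15² = 225)
X(g) = 0 (X(g) = (g - g)/3 = (⅓)*0 = 0)
r = 0
F = -3510 (F = 39*(0 - 90) = 39*(-90) = -3510)
U = 1/164 ≈ 0.0060976
1/(F + U) = 1/(-3510 + 1/164) = 1/(-575639/164) = -164/575639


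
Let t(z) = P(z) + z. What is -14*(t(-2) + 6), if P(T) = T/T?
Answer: -70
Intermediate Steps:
P(T) = 1
t(z) = 1 + z
-14*(t(-2) + 6) = -14*((1 - 2) + 6) = -14*(-1 + 6) = -14*5 = -70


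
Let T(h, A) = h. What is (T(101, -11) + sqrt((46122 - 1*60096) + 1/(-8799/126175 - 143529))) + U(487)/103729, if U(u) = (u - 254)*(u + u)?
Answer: 10703571/103729 + I*sqrt(93530019739452290854626)/2587111482 ≈ 103.19 + 118.21*I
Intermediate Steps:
U(u) = 2*u*(-254 + u) (U(u) = (-254 + u)*(2*u) = 2*u*(-254 + u))
(T(101, -11) + sqrt((46122 - 1*60096) + 1/(-8799/126175 - 143529))) + U(487)/103729 = (101 + sqrt((46122 - 1*60096) + 1/(-8799/126175 - 143529))) + (2*487*(-254 + 487))/103729 = (101 + sqrt((46122 - 60096) + 1/(-8799*1/126175 - 143529))) + (2*487*233)*(1/103729) = (101 + sqrt(-13974 + 1/(-1257/18025 - 143529))) + 226942*(1/103729) = (101 + sqrt(-13974 + 1/(-2587111482/18025))) + 226942/103729 = (101 + sqrt(-13974 - 18025/2587111482)) + 226942/103729 = (101 + sqrt(-36152295867493/2587111482)) + 226942/103729 = (101 + I*sqrt(93530019739452290854626)/2587111482) + 226942/103729 = 10703571/103729 + I*sqrt(93530019739452290854626)/2587111482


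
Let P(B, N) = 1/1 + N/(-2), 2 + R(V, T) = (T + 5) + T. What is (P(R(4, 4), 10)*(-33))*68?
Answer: 8976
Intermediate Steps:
R(V, T) = 3 + 2*T (R(V, T) = -2 + ((T + 5) + T) = -2 + ((5 + T) + T) = -2 + (5 + 2*T) = 3 + 2*T)
P(B, N) = 1 - N/2 (P(B, N) = 1*1 + N*(-½) = 1 - N/2)
(P(R(4, 4), 10)*(-33))*68 = ((1 - ½*10)*(-33))*68 = ((1 - 5)*(-33))*68 = -4*(-33)*68 = 132*68 = 8976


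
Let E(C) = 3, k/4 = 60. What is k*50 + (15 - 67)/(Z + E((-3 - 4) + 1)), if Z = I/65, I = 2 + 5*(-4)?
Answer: 2120620/177 ≈ 11981.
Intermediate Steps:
k = 240 (k = 4*60 = 240)
I = -18 (I = 2 - 20 = -18)
Z = -18/65 ≈ -0.27692
k*50 + (15 - 67)/(Z + E((-3 - 4) + 1)) = 240*50 + (15 - 67)/(-18/65 + 3) = 12000 - 52/177/65 = 12000 - 52*65/177 = 12000 - 3380/177 = 2120620/177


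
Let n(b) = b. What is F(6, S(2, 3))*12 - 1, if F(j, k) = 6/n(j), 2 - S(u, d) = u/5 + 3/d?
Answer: 11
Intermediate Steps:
S(u, d) = 2 - 3/d - u/5 (S(u, d) = 2 - (u/5 + 3/d) = 2 - (3/d + u/5) = 2 + (-3/d - u/5) = 2 - 3/d - u/5)
F(j, k) = 6/j
F(6, S(2, 3))*12 - 1 = (6/6)*12 - 1 = (6*(1/6))*12 - 1 = 1*12 - 1 = 12 - 1 = 11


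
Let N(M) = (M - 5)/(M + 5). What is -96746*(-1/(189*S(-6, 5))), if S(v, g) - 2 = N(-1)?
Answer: 193492/189 ≈ 1023.8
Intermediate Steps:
N(M) = (-5 + M)/(5 + M)
S(v, g) = 1/2 (S(v, g) = 2 + (-5 - 1)/(5 - 1) = 2 - 6/4 = 2 + (1/4)*(-6) = 2 - 3/2 = 1/2)
-96746*(-1/(189*S(-6, 5))) = -96746/(((1/2)*(-7))*27) = -96746/((-7/2*27)) = -96746/(-189/2) = -96746*(-2/189) = 193492/189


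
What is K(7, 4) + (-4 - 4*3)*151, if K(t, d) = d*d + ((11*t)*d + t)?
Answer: -2085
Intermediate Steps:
K(t, d) = t + d² + 11*d*t (K(t, d) = d² + (11*d*t + t) = d² + (t + 11*d*t) = t + d² + 11*d*t)
K(7, 4) + (-4 - 4*3)*151 = (7 + 4² + 11*4*7) + (-4 - 4*3)*151 = (7 + 16 + 308) + (-4 - 12)*151 = 331 - 16*151 = 331 - 2416 = -2085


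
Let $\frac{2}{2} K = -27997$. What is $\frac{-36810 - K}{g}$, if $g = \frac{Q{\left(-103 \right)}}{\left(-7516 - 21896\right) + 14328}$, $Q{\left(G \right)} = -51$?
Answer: $- \frac{44311764}{17} \approx -2.6066 \cdot 10^{6}$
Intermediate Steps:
$K = -27997$
$g = \frac{17}{5028}$ ($g = - \frac{51}{\left(-7516 - 21896\right) + 14328} = - \frac{51}{-29412 + 14328} = - \frac{51}{-15084} = \left(-51\right) \left(- \frac{1}{15084}\right) = \frac{17}{5028} \approx 0.0033811$)
$\frac{-36810 - K}{g} = \frac{-36810 - -27997}{\frac{17}{5028}} = \left(-36810 + 27997\right) \frac{5028}{17} = \left(-8813\right) \frac{5028}{17} = - \frac{44311764}{17}$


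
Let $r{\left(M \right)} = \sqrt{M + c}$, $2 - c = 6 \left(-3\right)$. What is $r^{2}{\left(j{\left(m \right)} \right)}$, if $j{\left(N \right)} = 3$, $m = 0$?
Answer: $23$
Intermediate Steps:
$c = 20$ ($c = 2 - 6 \left(-3\right) = 2 - -18 = 2 + 18 = 20$)
$r{\left(M \right)} = \sqrt{20 + M}$ ($r{\left(M \right)} = \sqrt{M + 20} = \sqrt{20 + M}$)
$r^{2}{\left(j{\left(m \right)} \right)} = \left(\sqrt{20 + 3}\right)^{2} = \left(\sqrt{23}\right)^{2} = 23$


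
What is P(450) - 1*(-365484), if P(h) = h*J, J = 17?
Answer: 373134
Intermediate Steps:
P(h) = 17*h (P(h) = h*17 = 17*h)
P(450) - 1*(-365484) = 17*450 - 1*(-365484) = 7650 + 365484 = 373134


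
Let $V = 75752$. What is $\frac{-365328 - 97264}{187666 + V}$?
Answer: $- \frac{231296}{131709} \approx -1.7561$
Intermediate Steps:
$\frac{-365328 - 97264}{187666 + V} = \frac{-365328 - 97264}{187666 + 75752} = - \frac{462592}{263418} = \left(-462592\right) \frac{1}{263418} = - \frac{231296}{131709}$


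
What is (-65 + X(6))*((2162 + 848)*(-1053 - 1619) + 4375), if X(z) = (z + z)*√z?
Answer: 522492425 - 96460140*√6 ≈ 2.8621e+8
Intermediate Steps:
X(z) = 2*z^(3/2) (X(z) = (2*z)*√z = 2*z^(3/2))
(-65 + X(6))*((2162 + 848)*(-1053 - 1619) + 4375) = (-65 + 2*6^(3/2))*((2162 + 848)*(-1053 - 1619) + 4375) = (-65 + 2*(6*√6))*(3010*(-2672) + 4375) = (-65 + 12*√6)*(-8042720 + 4375) = (-65 + 12*√6)*(-8038345) = 522492425 - 96460140*√6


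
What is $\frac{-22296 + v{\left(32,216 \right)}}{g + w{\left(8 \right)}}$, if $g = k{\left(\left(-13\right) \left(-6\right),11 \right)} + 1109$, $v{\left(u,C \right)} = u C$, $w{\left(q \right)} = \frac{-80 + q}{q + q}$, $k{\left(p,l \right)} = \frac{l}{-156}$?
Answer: $- \frac{2399904}{172291} \approx -13.929$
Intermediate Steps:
$k{\left(p,l \right)} = - \frac{l}{156}$ ($k{\left(p,l \right)} = l \left(- \frac{1}{156}\right) = - \frac{l}{156}$)
$w{\left(q \right)} = \frac{-80 + q}{2 q}$
$v{\left(u,C \right)} = C u$
$g = \frac{172993}{156}$ ($g = \left(- \frac{1}{156}\right) 11 + 1109 = - \frac{11}{156} + 1109 = \frac{172993}{156} \approx 1108.9$)
$\frac{-22296 + v{\left(32,216 \right)}}{g + w{\left(8 \right)}} = \frac{-22296 + 216 \cdot 32}{\frac{172993}{156} + \frac{-80 + 8}{2 \cdot 8}} = \frac{-22296 + 6912}{\frac{172993}{156} + \frac{1}{2} \cdot \frac{1}{8} \left(-72\right)} = - \frac{15384}{\frac{172993}{156} - \frac{9}{2}} = - \frac{15384}{\frac{172291}{156}} = \left(-15384\right) \frac{156}{172291} = - \frac{2399904}{172291}$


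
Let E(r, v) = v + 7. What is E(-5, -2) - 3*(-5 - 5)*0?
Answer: 5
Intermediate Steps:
E(r, v) = 7 + v
E(-5, -2) - 3*(-5 - 5)*0 = (7 - 2) - 3*(-5 - 5)*0 = 5 - 3*(-10)*0 = 5 + 30*0 = 5 + 0 = 5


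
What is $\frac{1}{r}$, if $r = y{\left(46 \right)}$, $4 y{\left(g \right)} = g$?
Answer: $\frac{2}{23} \approx 0.086957$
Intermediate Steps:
$y{\left(g \right)} = \frac{g}{4}$
$r = \frac{23}{2}$ ($r = \frac{1}{4} \cdot 46 = \frac{23}{2} \approx 11.5$)
$\frac{1}{r} = \frac{1}{\frac{23}{2}} = \frac{2}{23}$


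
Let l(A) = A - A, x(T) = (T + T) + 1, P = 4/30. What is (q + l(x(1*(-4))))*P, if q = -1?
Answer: -2/15 ≈ -0.13333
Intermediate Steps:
P = 2/15 (P = 4*(1/30) = 2/15 ≈ 0.13333)
x(T) = 1 + 2*T (x(T) = 2*T + 1 = 1 + 2*T)
l(A) = 0
(q + l(x(1*(-4))))*P = (-1 + 0)*(2/15) = -1*2/15 = -2/15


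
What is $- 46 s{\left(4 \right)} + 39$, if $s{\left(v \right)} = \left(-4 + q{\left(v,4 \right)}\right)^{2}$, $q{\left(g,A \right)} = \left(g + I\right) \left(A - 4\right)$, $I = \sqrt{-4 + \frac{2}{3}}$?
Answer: $-697$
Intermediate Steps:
$I = \frac{i \sqrt{30}}{3}$ ($I = \sqrt{-4 + 2 \cdot \frac{1}{3}} = \sqrt{-4 + \frac{2}{3}} = \sqrt{- \frac{10}{3}} = \frac{i \sqrt{30}}{3} \approx 1.8257 i$)
$q{\left(g,A \right)} = \left(-4 + A\right) \left(g + \frac{i \sqrt{30}}{3}\right)$ ($q{\left(g,A \right)} = \left(g + \frac{i \sqrt{30}}{3}\right) \left(A - 4\right) = \left(g + \frac{i \sqrt{30}}{3}\right) \left(-4 + A\right) = \left(-4 + A\right) \left(g + \frac{i \sqrt{30}}{3}\right)$)
$s{\left(v \right)} = 16$ ($s{\left(v \right)} = \left(-4 + \left(- 4 v + 4 v - \frac{4 i \sqrt{30}}{3} + \frac{1}{3} i 4 \sqrt{30}\right)\right)^{2} = \left(-4 + \left(- 4 v + 4 v - \frac{4 i \sqrt{30}}{3} + \frac{4 i \sqrt{30}}{3}\right)\right)^{2} = \left(-4 + 0\right)^{2} = \left(-4\right)^{2} = 16$)
$- 46 s{\left(4 \right)} + 39 = \left(-46\right) 16 + 39 = -736 + 39 = -697$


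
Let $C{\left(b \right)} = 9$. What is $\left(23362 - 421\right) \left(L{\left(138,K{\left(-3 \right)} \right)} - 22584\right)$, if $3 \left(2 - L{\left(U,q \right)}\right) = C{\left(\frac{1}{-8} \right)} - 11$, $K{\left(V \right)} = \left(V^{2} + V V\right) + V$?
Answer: $-518038368$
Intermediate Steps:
$K{\left(V \right)} = V + 2 V^{2}$ ($K{\left(V \right)} = \left(V^{2} + V^{2}\right) + V = 2 V^{2} + V = V + 2 V^{2}$)
$L{\left(U,q \right)} = \frac{8}{3}$ ($L{\left(U,q \right)} = 2 - \frac{9 - 11}{3} = 2 - - \frac{2}{3} = 2 + \frac{2}{3} = \frac{8}{3}$)
$\left(23362 - 421\right) \left(L{\left(138,K{\left(-3 \right)} \right)} - 22584\right) = \left(23362 - 421\right) \left(\frac{8}{3} - 22584\right) = 22941 \left(- \frac{67744}{3}\right) = -518038368$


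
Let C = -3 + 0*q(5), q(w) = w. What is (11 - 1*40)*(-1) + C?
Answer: 26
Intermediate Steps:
C = -3 (C = -3 + 0*5 = -3 + 0 = -3)
(11 - 1*40)*(-1) + C = (11 - 1*40)*(-1) - 3 = (11 - 40)*(-1) - 3 = -29*(-1) - 3 = 29 - 3 = 26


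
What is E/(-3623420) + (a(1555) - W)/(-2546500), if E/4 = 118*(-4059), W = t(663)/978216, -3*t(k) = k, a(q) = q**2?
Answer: -189911500562894591/451301860588524000 ≈ -0.42081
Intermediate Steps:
t(k) = -k/3
W = -221/978216 (W = -1/3*663/978216 = -221*1/978216 = -221/978216 ≈ -0.00022592)
E = -1915848 (E = 4*(118*(-4059)) = 4*(-478962) = -1915848)
E/(-3623420) + (a(1555) - W)/(-2546500) = -1915848/(-3623420) + (1555**2 - 1*(-221/978216))/(-2546500) = -1915848*(-1/3623420) + (2418025 + 221/978216)*(-1/2546500) = 478962/905855 + (2365350743621/978216)*(-1/2546500) = 478962/905855 - 2365350743621/2491027044000 = -189911500562894591/451301860588524000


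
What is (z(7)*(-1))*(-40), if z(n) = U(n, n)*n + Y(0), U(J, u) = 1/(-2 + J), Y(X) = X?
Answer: 56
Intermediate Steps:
z(n) = n/(-2 + n) (z(n) = n/(-2 + n) + 0 = n/(-2 + n))
(z(7)*(-1))*(-40) = ((7/(-2 + 7))*(-1))*(-40) = ((7/5)*(-1))*(-40) = -7/5*(-40) = 56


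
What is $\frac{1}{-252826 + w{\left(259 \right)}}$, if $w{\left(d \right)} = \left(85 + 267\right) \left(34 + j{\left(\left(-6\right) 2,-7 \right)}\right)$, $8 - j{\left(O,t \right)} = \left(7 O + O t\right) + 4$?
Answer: $- \frac{1}{239450} \approx -4.1762 \cdot 10^{-6}$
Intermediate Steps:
$j{\left(O,t \right)} = 4 - 7 O - O t$ ($j{\left(O,t \right)} = 8 - \left(\left(7 O + O t\right) + 4\right) = 8 - \left(4 + 7 O + O t\right) = 4 - 7 O - O t$)
$w{\left(d \right)} = 13376$ ($w{\left(d \right)} = \left(85 + 267\right) \left(34 - \left(-4 + \left(-6\right) 2 \left(-7\right) + 7 \left(-6\right) 2\right)\right) = 352 \left(34 - \left(-88 + 84\right)\right) = 352 \left(34 + \left(4 + 84 - 84\right)\right) = 352 \left(34 + 4\right) = 352 \cdot 38 = 13376$)
$\frac{1}{-252826 + w{\left(259 \right)}} = \frac{1}{-252826 + 13376} = \frac{1}{-239450} = - \frac{1}{239450}$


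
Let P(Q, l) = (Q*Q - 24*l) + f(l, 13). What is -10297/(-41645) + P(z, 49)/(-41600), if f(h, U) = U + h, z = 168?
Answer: -2802563/6929728 ≈ -0.40443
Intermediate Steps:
P(Q, l) = 13 + Q² - 23*l (P(Q, l) = (Q*Q - 24*l) + (13 + l) = (Q² - 24*l) + (13 + l) = 13 + Q² - 23*l)
-10297/(-41645) + P(z, 49)/(-41600) = -10297/(-41645) + (13 + 168² - 23*49)/(-41600) = -10297*(-1/41645) + (13 + 28224 - 1127)*(-1/41600) = 10297/41645 + 27110*(-1/41600) = 10297/41645 - 2711/4160 = -2802563/6929728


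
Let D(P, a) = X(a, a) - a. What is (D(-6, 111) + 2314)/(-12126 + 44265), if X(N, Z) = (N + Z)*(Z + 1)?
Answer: 27067/32139 ≈ 0.84219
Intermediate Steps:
X(N, Z) = (1 + Z)*(N + Z) (X(N, Z) = (N + Z)*(1 + Z) = (1 + Z)*(N + Z))
D(P, a) = a + 2*a² (D(P, a) = (a + a + a² + a*a) - a = (a + a + a² + a²) - a = (2*a + 2*a²) - a = a + 2*a²)
(D(-6, 111) + 2314)/(-12126 + 44265) = (111*(1 + 2*111) + 2314)/(-12126 + 44265) = (111*(1 + 222) + 2314)/32139 = (111*223 + 2314)*(1/32139) = (24753 + 2314)*(1/32139) = 27067*(1/32139) = 27067/32139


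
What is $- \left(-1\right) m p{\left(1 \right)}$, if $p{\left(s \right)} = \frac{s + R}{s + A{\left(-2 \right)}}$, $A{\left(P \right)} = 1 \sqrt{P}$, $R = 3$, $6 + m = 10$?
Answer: $\frac{16}{3} - \frac{16 i \sqrt{2}}{3} \approx 5.3333 - 7.5425 i$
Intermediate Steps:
$m = 4$ ($m = -6 + 10 = 4$)
$A{\left(P \right)} = \sqrt{P}$
$p{\left(s \right)} = \frac{3 + s}{s + i \sqrt{2}}$ ($p{\left(s \right)} = \frac{s + 3}{s + \sqrt{-2}} = \frac{3 + s}{s + i \sqrt{2}}$)
$- \left(-1\right) m p{\left(1 \right)} = - \left(-1\right) 4 \frac{3 + 1}{1 + i \sqrt{2}} = - \left(-1\right) 4 \frac{1}{1 + i \sqrt{2}} \cdot 4 = - \left(-1\right) 4 \frac{4}{1 + i \sqrt{2}} = - \left(-1\right) \frac{16}{1 + i \sqrt{2}} = - \frac{-16}{1 + i \sqrt{2}} = \frac{16}{1 + i \sqrt{2}}$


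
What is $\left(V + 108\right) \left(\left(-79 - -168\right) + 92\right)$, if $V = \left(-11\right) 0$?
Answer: $19548$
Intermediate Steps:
$V = 0$
$\left(V + 108\right) \left(\left(-79 - -168\right) + 92\right) = \left(0 + 108\right) \left(\left(-79 - -168\right) + 92\right) = 108 \left(\left(-79 + 168\right) + 92\right) = 108 \left(89 + 92\right) = 108 \cdot 181 = 19548$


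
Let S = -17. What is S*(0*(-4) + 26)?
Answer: -442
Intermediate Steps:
S*(0*(-4) + 26) = -17*(0*(-4) + 26) = -17*(0 + 26) = -17*26 = -442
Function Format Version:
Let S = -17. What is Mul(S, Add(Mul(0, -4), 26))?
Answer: -442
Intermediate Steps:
Mul(S, Add(Mul(0, -4), 26)) = Mul(-17, Add(Mul(0, -4), 26)) = Mul(-17, Add(0, 26)) = Mul(-17, 26) = -442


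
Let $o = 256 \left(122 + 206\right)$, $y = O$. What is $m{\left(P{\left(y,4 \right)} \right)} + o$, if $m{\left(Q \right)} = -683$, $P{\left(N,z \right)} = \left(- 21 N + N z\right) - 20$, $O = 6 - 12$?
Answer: $83285$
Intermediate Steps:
$O = -6$ ($O = 6 - 12 = -6$)
$y = -6$
$P{\left(N,z \right)} = -20 - 21 N + N z$
$o = 83968$ ($o = 256 \cdot 328 = 83968$)
$m{\left(P{\left(y,4 \right)} \right)} + o = -683 + 83968 = 83285$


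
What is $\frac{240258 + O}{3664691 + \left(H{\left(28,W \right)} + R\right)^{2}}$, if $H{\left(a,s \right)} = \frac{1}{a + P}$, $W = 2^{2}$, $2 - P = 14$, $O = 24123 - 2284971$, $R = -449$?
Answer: $- \frac{34484736}{65983759} \approx -0.52262$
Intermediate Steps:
$O = -2260848$
$P = -12$ ($P = 2 - 14 = -12$)
$W = 4$
$H{\left(a,s \right)} = \frac{1}{-12 + a}$ ($H{\left(a,s \right)} = \frac{1}{a - 12} = \frac{1}{-12 + a}$)
$\frac{240258 + O}{3664691 + \left(H{\left(28,W \right)} + R\right)^{2}} = \frac{240258 - 2260848}{3664691 + \left(\frac{1}{-12 + 28} - 449\right)^{2}} = - \frac{2020590}{3664691 + \left(\frac{1}{16} - 449\right)^{2}} = - \frac{2020590}{3664691 + \left(- \frac{7183}{16}\right)^{2}} = - \frac{2020590}{3664691 + \frac{51595489}{256}} = - \frac{2020590}{\frac{989756385}{256}} = \left(-2020590\right) \frac{256}{989756385} = - \frac{34484736}{65983759}$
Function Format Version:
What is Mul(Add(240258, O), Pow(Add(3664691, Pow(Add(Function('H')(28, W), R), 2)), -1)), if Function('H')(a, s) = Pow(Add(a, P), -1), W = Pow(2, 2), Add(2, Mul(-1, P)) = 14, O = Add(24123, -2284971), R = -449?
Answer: Rational(-34484736, 65983759) ≈ -0.52262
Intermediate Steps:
O = -2260848
P = -12 (P = Add(2, Mul(-1, 14)) = Add(2, -14) = -12)
W = 4
Function('H')(a, s) = Pow(Add(-12, a), -1) (Function('H')(a, s) = Pow(Add(a, -12), -1) = Pow(Add(-12, a), -1))
Mul(Add(240258, O), Pow(Add(3664691, Pow(Add(Function('H')(28, W), R), 2)), -1)) = Mul(Add(240258, -2260848), Pow(Add(3664691, Pow(Add(Pow(Add(-12, 28), -1), -449), 2)), -1)) = Mul(-2020590, Pow(Add(3664691, Pow(Add(Pow(16, -1), -449), 2)), -1)) = Mul(-2020590, Pow(Add(3664691, Pow(Add(Rational(1, 16), -449), 2)), -1)) = Mul(-2020590, Pow(Add(3664691, Pow(Rational(-7183, 16), 2)), -1)) = Mul(-2020590, Pow(Add(3664691, Rational(51595489, 256)), -1)) = Mul(-2020590, Pow(Rational(989756385, 256), -1)) = Mul(-2020590, Rational(256, 989756385)) = Rational(-34484736, 65983759)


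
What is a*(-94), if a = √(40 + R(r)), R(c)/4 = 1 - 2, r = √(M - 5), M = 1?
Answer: -564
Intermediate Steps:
r = 2*I (r = √(1 - 5) = √(-4) = 2*I ≈ 2.0*I)
R(c) = -4 (R(c) = 4*(1 - 2) = 4*(-1) = -4)
a = 6 (a = √(40 - 4) = √36 = 6)
a*(-94) = 6*(-94) = -564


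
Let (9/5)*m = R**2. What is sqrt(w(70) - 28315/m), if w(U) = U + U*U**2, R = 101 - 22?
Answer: sqrt(2141048903)/79 ≈ 585.71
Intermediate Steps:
R = 79
m = 31205/9 (m = (5/9)*79**2 = (5/9)*6241 = 31205/9 ≈ 3467.2)
w(U) = U + U**3
sqrt(w(70) - 28315/m) = sqrt((70 + 70**3) - 28315/31205/9) = sqrt((70 + 343000) - 28315*9/31205) = sqrt(343070 - 50967/6241) = sqrt(2141048903/6241) = sqrt(2141048903)/79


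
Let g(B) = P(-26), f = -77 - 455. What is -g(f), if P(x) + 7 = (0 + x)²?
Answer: -669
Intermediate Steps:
P(x) = -7 + x² (P(x) = -7 + (0 + x)² = -7 + x²)
f = -532
g(B) = 669 (g(B) = -7 + (-26)² = -7 + 676 = 669)
-g(f) = -1*669 = -669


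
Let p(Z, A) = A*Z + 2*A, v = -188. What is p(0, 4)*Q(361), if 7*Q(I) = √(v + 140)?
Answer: 32*I*√3/7 ≈ 7.9179*I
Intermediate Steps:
p(Z, A) = 2*A + A*Z
Q(I) = 4*I*√3/7 (Q(I) = √(-188 + 140)/7 = √(-48)/7 = (4*I*√3)/7 = 4*I*√3/7)
p(0, 4)*Q(361) = (4*(2 + 0))*(4*I*√3/7) = (4*2)*(4*I*√3/7) = 8*(4*I*√3/7) = 32*I*√3/7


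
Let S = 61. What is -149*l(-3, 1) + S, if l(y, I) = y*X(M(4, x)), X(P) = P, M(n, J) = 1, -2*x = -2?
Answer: 508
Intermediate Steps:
x = 1 (x = -½*(-2) = 1)
l(y, I) = y (l(y, I) = y*1 = y)
-149*l(-3, 1) + S = -149*(-3) + 61 = 447 + 61 = 508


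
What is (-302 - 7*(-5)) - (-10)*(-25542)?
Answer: -255687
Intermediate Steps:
(-302 - 7*(-5)) - (-10)*(-25542) = (-302 + 35) - 1*255420 = -267 - 255420 = -255687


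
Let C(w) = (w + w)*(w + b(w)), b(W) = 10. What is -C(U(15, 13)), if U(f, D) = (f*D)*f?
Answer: -17169750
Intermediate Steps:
U(f, D) = D*f² (U(f, D) = (D*f)*f = D*f²)
C(w) = 2*w*(10 + w) (C(w) = (w + w)*(w + 10) = (2*w)*(10 + w) = 2*w*(10 + w))
-C(U(15, 13)) = -2*13*15²*(10 + 13*15²) = -2*13*225*(10 + 13*225) = -2*2925*(10 + 2925) = -2*2925*2935 = -1*17169750 = -17169750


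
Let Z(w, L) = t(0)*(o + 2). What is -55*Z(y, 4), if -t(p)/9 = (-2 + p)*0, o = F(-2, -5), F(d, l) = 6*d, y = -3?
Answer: 0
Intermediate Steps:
o = -12 (o = 6*(-2) = -12)
t(p) = 0 (t(p) = -9*(-2 + p)*0 = -9*0 = 0)
Z(w, L) = 0 (Z(w, L) = 0*(-12 + 2) = 0*(-10) = 0)
-55*Z(y, 4) = -55*0 = 0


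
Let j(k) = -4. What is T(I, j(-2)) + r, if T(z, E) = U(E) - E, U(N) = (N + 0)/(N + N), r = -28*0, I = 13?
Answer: 9/2 ≈ 4.5000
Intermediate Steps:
r = 0
U(N) = 1/2 (U(N) = N/((2*N)) = N*(1/(2*N)) = 1/2)
T(z, E) = 1/2 - E
T(I, j(-2)) + r = (1/2 - 1*(-4)) + 0 = (1/2 + 4) + 0 = 9/2 + 0 = 9/2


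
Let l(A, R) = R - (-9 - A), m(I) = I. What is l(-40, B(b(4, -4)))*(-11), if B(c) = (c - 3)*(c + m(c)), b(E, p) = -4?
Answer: -275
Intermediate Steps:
B(c) = 2*c*(-3 + c) (B(c) = (c - 3)*(c + c) = (-3 + c)*(2*c) = 2*c*(-3 + c))
l(A, R) = 9 + A + R (l(A, R) = R + (9 + A) = 9 + A + R)
l(-40, B(b(4, -4)))*(-11) = (9 - 40 + 2*(-4)*(-3 - 4))*(-11) = (9 - 40 + 2*(-4)*(-7))*(-11) = (9 - 40 + 56)*(-11) = 25*(-11) = -275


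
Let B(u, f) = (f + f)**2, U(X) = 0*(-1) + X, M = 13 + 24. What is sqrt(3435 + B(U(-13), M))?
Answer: sqrt(8911) ≈ 94.398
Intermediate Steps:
M = 37
U(X) = X (U(X) = 0 + X = X)
B(u, f) = 4*f**2 (B(u, f) = (2*f)**2 = 4*f**2)
sqrt(3435 + B(U(-13), M)) = sqrt(3435 + 4*37**2) = sqrt(3435 + 4*1369) = sqrt(3435 + 5476) = sqrt(8911)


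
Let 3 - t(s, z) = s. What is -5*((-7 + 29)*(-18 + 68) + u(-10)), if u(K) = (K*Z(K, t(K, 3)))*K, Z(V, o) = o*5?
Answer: -38000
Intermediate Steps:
t(s, z) = 3 - s
Z(V, o) = 5*o
u(K) = K²*(15 - 5*K) (u(K) = (K*(5*(3 - K)))*K = (K*(15 - 5*K))*K = K²*(15 - 5*K))
-5*((-7 + 29)*(-18 + 68) + u(-10)) = -5*((-7 + 29)*(-18 + 68) + 5*(-10)²*(3 - 1*(-10))) = -5*(22*50 + 5*100*(3 + 10)) = -5*(1100 + 5*100*13) = -5*(1100 + 6500) = -5*7600 = -38000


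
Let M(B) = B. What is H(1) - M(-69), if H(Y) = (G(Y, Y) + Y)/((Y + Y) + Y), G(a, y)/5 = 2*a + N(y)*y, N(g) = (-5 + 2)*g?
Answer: 203/3 ≈ 67.667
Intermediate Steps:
N(g) = -3*g
G(a, y) = -15*y**2 + 10*a (G(a, y) = 5*(2*a + (-3*y)*y) = 5*(2*a - 3*y**2) = 5*(-3*y**2 + 2*a) = -15*y**2 + 10*a)
H(Y) = (-15*Y**2 + 11*Y)/(3*Y) (H(Y) = ((-15*Y**2 + 10*Y) + Y)/((Y + Y) + Y) = (-15*Y**2 + 11*Y)/(2*Y + Y) = (-15*Y**2 + 11*Y)/((3*Y)) = (-15*Y**2 + 11*Y)*(1/(3*Y)) = (-15*Y**2 + 11*Y)/(3*Y))
H(1) - M(-69) = (11/3 - 5*1) - 1*(-69) = (11/3 - 5) + 69 = -4/3 + 69 = 203/3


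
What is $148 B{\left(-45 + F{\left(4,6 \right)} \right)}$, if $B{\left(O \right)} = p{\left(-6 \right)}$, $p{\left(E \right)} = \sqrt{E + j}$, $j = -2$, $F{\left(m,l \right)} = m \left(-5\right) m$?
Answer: $296 i \sqrt{2} \approx 418.61 i$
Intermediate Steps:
$F{\left(m,l \right)} = - 5 m^{2}$ ($F{\left(m,l \right)} = - 5 m m = - 5 m^{2}$)
$p{\left(E \right)} = \sqrt{-2 + E}$ ($p{\left(E \right)} = \sqrt{E - 2} = \sqrt{-2 + E}$)
$B{\left(O \right)} = 2 i \sqrt{2}$ ($B{\left(O \right)} = \sqrt{-2 - 6} = \sqrt{-8} = 2 i \sqrt{2}$)
$148 B{\left(-45 + F{\left(4,6 \right)} \right)} = 148 \cdot 2 i \sqrt{2} = 296 i \sqrt{2}$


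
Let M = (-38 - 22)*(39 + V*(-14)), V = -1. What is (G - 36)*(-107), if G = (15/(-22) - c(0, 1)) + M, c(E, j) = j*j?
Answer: 7574423/22 ≈ 3.4429e+5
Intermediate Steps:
c(E, j) = j²
M = -3180 (M = (-38 - 22)*(39 - 1*(-14)) = -60*(39 + 14) = -60*53 = -3180)
G = -69997/22 (G = (15/(-22) - 1*1²) - 3180 = (15*(-1/22) - 1*1) - 3180 = (-15/22 - 1) - 3180 = -37/22 - 3180 = -69997/22 ≈ -3181.7)
(G - 36)*(-107) = (-69997/22 - 36)*(-107) = -70789/22*(-107) = 7574423/22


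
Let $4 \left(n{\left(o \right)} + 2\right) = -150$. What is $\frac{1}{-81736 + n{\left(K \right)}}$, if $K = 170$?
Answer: $- \frac{2}{163551} \approx -1.2229 \cdot 10^{-5}$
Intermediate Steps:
$n{\left(o \right)} = - \frac{79}{2}$ ($n{\left(o \right)} = -2 + \frac{1}{4} \left(-150\right) = -2 - \frac{75}{2} = - \frac{79}{2}$)
$\frac{1}{-81736 + n{\left(K \right)}} = \frac{1}{-81736 - \frac{79}{2}} = \frac{1}{- \frac{163551}{2}} = - \frac{2}{163551}$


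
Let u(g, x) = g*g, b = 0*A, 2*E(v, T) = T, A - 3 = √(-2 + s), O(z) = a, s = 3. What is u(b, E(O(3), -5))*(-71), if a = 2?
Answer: 0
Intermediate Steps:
O(z) = 2
A = 4 (A = 3 + √(-2 + 3) = 3 + √1 = 3 + 1 = 4)
E(v, T) = T/2
b = 0 (b = 0*4 = 0)
u(g, x) = g²
u(b, E(O(3), -5))*(-71) = 0²*(-71) = 0*(-71) = 0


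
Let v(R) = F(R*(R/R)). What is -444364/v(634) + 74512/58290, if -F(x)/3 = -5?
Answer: -287787332/9715 ≈ -29623.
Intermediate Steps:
F(x) = 15 (F(x) = -3*(-5) = 15)
v(R) = 15
-444364/v(634) + 74512/58290 = -444364/15 + 74512/58290 = -444364*1/15 + 74512*(1/58290) = -444364/15 + 37256/29145 = -287787332/9715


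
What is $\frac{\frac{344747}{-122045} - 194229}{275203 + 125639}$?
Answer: $- \frac{11852511526}{24460380945} \approx -0.48456$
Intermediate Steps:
$\frac{\frac{344747}{-122045} - 194229}{275203 + 125639} = \frac{344747 \left(- \frac{1}{122045}\right) - 194229}{400842} = \left(- \frac{344747}{122045} - 194229\right) \frac{1}{400842} = \left(- \frac{23705023052}{122045}\right) \frac{1}{400842} = - \frac{11852511526}{24460380945}$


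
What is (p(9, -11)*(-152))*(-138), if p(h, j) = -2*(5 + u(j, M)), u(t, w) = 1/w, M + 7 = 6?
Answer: -167808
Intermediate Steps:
M = -1 (M = -7 + 6 = -1)
p(h, j) = -8 (p(h, j) = -2*(5 + 1/(-1)) = -2*(5 - 1) = -2*4 = -8)
(p(9, -11)*(-152))*(-138) = -8*(-152)*(-138) = 1216*(-138) = -167808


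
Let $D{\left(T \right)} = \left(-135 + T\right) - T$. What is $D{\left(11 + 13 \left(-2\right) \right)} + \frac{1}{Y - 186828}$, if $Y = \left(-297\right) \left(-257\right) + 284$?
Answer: $- \frac{14879026}{110215} \approx -135.0$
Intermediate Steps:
$Y = 76613$ ($Y = 76329 + 284 = 76613$)
$D{\left(T \right)} = -135$
$D{\left(11 + 13 \left(-2\right) \right)} + \frac{1}{Y - 186828} = -135 + \frac{1}{76613 - 186828} = -135 + \frac{1}{-110215} = -135 - \frac{1}{110215} = - \frac{14879026}{110215}$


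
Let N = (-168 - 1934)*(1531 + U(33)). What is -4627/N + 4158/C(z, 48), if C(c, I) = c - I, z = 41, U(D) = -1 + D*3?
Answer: -2033945225/3424158 ≈ -594.00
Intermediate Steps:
U(D) = -1 + 3*D
N = -3424158 (N = (-168 - 1934)*(1531 + (-1 + 3*33)) = -2102*(1531 + (-1 + 99)) = -2102*(1531 + 98) = -2102*1629 = -3424158)
-4627/N + 4158/C(z, 48) = -4627/(-3424158) + 4158/(41 - 1*48) = -4627*(-1/3424158) + 4158/(41 - 48) = 4627/3424158 + 4158/(-7) = 4627/3424158 + 4158*(-1/7) = 4627/3424158 - 594 = -2033945225/3424158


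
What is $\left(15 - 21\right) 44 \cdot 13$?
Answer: $-3432$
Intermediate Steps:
$\left(15 - 21\right) 44 \cdot 13 = \left(-6\right) 44 \cdot 13 = \left(-264\right) 13 = -3432$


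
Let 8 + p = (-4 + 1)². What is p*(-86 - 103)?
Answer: -189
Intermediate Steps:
p = 1 (p = -8 + (-4 + 1)² = -8 + (-3)² = -8 + 9 = 1)
p*(-86 - 103) = 1*(-86 - 103) = 1*(-189) = -189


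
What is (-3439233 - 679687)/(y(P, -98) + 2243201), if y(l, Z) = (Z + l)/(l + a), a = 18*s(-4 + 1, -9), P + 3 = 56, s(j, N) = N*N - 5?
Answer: -731623165/398448572 ≈ -1.8362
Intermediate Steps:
s(j, N) = -5 + N² (s(j, N) = N² - 5 = -5 + N²)
P = 53 (P = -3 + 56 = 53)
a = 1368 (a = 18*(-5 + (-9)²) = 18*(-5 + 81) = 18*76 = 1368)
y(l, Z) = (Z + l)/(1368 + l) (y(l, Z) = (Z + l)/(l + 1368) = (Z + l)/(1368 + l))
(-3439233 - 679687)/(y(P, -98) + 2243201) = (-3439233 - 679687)/((-98 + 53)/(1368 + 53) + 2243201) = -4118920/(-45/1421 + 2243201) = -4118920/3187588576/1421 = -4118920*1421/3187588576 = -731623165/398448572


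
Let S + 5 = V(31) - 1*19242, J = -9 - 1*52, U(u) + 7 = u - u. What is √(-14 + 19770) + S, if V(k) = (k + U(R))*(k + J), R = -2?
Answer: -19967 + 2*√4939 ≈ -19826.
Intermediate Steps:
U(u) = -7 (U(u) = -7 + (u - u) = -7 + 0 = -7)
J = -61 (J = -9 - 52 = -61)
V(k) = (-61 + k)*(-7 + k) (V(k) = (k - 7)*(k - 61) = (-7 + k)*(-61 + k) = (-61 + k)*(-7 + k))
S = -19967 (S = -5 + ((427 + 31² - 68*31) - 1*19242) = -5 + ((427 + 961 - 2108) - 19242) = -5 + (-720 - 19242) = -5 - 19962 = -19967)
√(-14 + 19770) + S = √(-14 + 19770) - 19967 = √19756 - 19967 = 2*√4939 - 19967 = -19967 + 2*√4939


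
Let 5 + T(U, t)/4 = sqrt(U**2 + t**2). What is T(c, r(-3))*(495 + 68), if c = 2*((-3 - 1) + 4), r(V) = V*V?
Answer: 9008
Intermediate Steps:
r(V) = V**2
c = 0 (c = 2*(-4 + 4) = 2*0 = 0)
T(U, t) = -20 + 4*sqrt(U**2 + t**2)
T(c, r(-3))*(495 + 68) = (-20 + 4*sqrt(0**2 + ((-3)**2)**2))*(495 + 68) = (-20 + 4*sqrt(0 + 9**2))*563 = (-20 + 4*sqrt(0 + 81))*563 = (-20 + 4*sqrt(81))*563 = (-20 + 4*9)*563 = (-20 + 36)*563 = 16*563 = 9008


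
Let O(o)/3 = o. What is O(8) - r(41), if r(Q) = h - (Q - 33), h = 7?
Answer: 25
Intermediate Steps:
O(o) = 3*o
r(Q) = 40 - Q (r(Q) = 7 - (Q - 33) = 7 - (-33 + Q) = 7 + (33 - Q) = 40 - Q)
O(8) - r(41) = 3*8 - (40 - 1*41) = 24 - (40 - 41) = 24 - 1*(-1) = 24 + 1 = 25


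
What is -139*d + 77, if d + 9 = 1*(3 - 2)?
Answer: 1189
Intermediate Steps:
d = -8 (d = -9 + 1*(3 - 2) = -9 + 1*1 = -9 + 1 = -8)
-139*d + 77 = -139*(-8) + 77 = 1112 + 77 = 1189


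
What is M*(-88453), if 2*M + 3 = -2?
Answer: 442265/2 ≈ 2.2113e+5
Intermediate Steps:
M = -5/2 (M = -3/2 + (1/2)*(-2) = -3/2 - 1 = -5/2 ≈ -2.5000)
M*(-88453) = -5/2*(-88453) = 442265/2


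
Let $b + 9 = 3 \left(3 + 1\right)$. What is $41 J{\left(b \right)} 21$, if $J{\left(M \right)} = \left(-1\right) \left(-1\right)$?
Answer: $861$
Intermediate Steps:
$b = 3$ ($b = -9 + 3 \left(3 + 1\right) = -9 + 3 \cdot 4 = -9 + 12 = 3$)
$J{\left(M \right)} = 1$
$41 J{\left(b \right)} 21 = 41 \cdot 1 \cdot 21 = 41 \cdot 21 = 861$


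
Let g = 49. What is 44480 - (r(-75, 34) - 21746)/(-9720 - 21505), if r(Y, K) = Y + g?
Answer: 1388866228/31225 ≈ 44479.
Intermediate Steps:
r(Y, K) = 49 + Y (r(Y, K) = Y + 49 = 49 + Y)
44480 - (r(-75, 34) - 21746)/(-9720 - 21505) = 44480 - ((49 - 75) - 21746)/(-9720 - 21505) = 44480 - (-26 - 21746)/(-31225) = 44480 - (-21772)*(-1)/31225 = 44480 - 1*21772/31225 = 44480 - 21772/31225 = 1388866228/31225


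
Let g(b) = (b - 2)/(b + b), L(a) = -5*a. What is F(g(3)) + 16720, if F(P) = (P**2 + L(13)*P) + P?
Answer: 601537/36 ≈ 16709.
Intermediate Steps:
g(b) = (-2 + b)/(2*b) (g(b) = (-2 + b)/((2*b)) = (-2 + b)*(1/(2*b)) = (-2 + b)/(2*b))
F(P) = P**2 - 64*P (F(P) = (P**2 + (-5*13)*P) + P = (P**2 - 65*P) + P = P**2 - 64*P)
F(g(3)) + 16720 = ((1/2)*(-2 + 3)/3)*(-64 + (1/2)*(-2 + 3)/3) + 16720 = ((1/2)*(1/3)*1)*(-64 + (1/2)*(1/3)*1) + 16720 = (-64 + 1/6)/6 + 16720 = (1/6)*(-383/6) + 16720 = -383/36 + 16720 = 601537/36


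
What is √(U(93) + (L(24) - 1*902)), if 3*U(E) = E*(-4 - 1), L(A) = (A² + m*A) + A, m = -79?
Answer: I*√2353 ≈ 48.508*I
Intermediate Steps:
L(A) = A² - 78*A (L(A) = (A² - 79*A) + A = A² - 78*A)
U(E) = -5*E/3 (U(E) = (E*(-4 - 1))/3 = (E*(-5))/3 = (-5*E)/3 = -5*E/3)
√(U(93) + (L(24) - 1*902)) = √(-5/3*93 + (24*(-78 + 24) - 1*902)) = √(-155 + (24*(-54) - 902)) = √(-155 + (-1296 - 902)) = √(-155 - 2198) = √(-2353) = I*√2353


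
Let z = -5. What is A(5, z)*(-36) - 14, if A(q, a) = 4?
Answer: -158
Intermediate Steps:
A(5, z)*(-36) - 14 = 4*(-36) - 14 = -144 - 14 = -158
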